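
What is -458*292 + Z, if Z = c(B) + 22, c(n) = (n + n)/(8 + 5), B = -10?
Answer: -1738302/13 ≈ -1.3372e+5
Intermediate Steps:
c(n) = 2*n/13 (c(n) = (2*n)/13 = (2*n)*(1/13) = 2*n/13)
Z = 266/13 (Z = (2/13)*(-10) + 22 = -20/13 + 22 = 266/13 ≈ 20.462)
-458*292 + Z = -458*292 + 266/13 = -133736 + 266/13 = -1738302/13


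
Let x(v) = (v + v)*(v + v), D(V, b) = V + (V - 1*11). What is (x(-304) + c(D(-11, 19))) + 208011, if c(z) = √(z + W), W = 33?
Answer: 577675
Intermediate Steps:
D(V, b) = -11 + 2*V (D(V, b) = V + (V - 11) = V + (-11 + V) = -11 + 2*V)
x(v) = 4*v² (x(v) = (2*v)*(2*v) = 4*v²)
c(z) = √(33 + z) (c(z) = √(z + 33) = √(33 + z))
(x(-304) + c(D(-11, 19))) + 208011 = (4*(-304)² + √(33 + (-11 + 2*(-11)))) + 208011 = (4*92416 + √(33 + (-11 - 22))) + 208011 = (369664 + √(33 - 33)) + 208011 = (369664 + √0) + 208011 = (369664 + 0) + 208011 = 369664 + 208011 = 577675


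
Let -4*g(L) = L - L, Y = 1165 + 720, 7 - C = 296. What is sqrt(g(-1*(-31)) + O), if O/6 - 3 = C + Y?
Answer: 3*sqrt(1066) ≈ 97.949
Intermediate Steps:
C = -289 (C = 7 - 1*296 = 7 - 296 = -289)
Y = 1885
g(L) = 0 (g(L) = -(L - L)/4 = -1/4*0 = 0)
O = 9594 (O = 18 + 6*(-289 + 1885) = 18 + 6*1596 = 18 + 9576 = 9594)
sqrt(g(-1*(-31)) + O) = sqrt(0 + 9594) = sqrt(9594) = 3*sqrt(1066)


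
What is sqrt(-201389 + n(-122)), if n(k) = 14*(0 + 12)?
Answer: I*sqrt(201221) ≈ 448.58*I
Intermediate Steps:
n(k) = 168 (n(k) = 14*12 = 168)
sqrt(-201389 + n(-122)) = sqrt(-201389 + 168) = sqrt(-201221) = I*sqrt(201221)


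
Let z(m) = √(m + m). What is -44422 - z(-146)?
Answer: -44422 - 2*I*√73 ≈ -44422.0 - 17.088*I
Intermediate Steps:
z(m) = √2*√m (z(m) = √(2*m) = √2*√m)
-44422 - z(-146) = -44422 - √2*√(-146) = -44422 - √2*I*√146 = -44422 - 2*I*√73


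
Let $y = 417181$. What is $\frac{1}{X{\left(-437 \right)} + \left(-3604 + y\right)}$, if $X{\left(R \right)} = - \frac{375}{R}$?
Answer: $\frac{437}{180733524} \approx 2.4179 \cdot 10^{-6}$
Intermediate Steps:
$\frac{1}{X{\left(-437 \right)} + \left(-3604 + y\right)} = \frac{1}{- \frac{375}{-437} + \left(-3604 + 417181\right)} = \frac{1}{\left(-375\right) \left(- \frac{1}{437}\right) + 413577} = \frac{1}{\frac{375}{437} + 413577} = \frac{1}{\frac{180733524}{437}} = \frac{437}{180733524}$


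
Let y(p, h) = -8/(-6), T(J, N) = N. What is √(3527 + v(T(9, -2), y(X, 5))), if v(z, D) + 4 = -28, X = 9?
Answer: √3495 ≈ 59.119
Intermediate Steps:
y(p, h) = 4/3 (y(p, h) = -8*(-⅙) = 4/3)
v(z, D) = -32 (v(z, D) = -4 - 28 = -32)
√(3527 + v(T(9, -2), y(X, 5))) = √(3527 - 32) = √3495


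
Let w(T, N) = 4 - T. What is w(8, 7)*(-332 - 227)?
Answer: 2236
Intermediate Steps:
w(8, 7)*(-332 - 227) = (4 - 1*8)*(-332 - 227) = (4 - 8)*(-559) = -4*(-559) = 2236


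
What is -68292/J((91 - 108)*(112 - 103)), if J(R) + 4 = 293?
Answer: -68292/289 ≈ -236.30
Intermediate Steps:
J(R) = 289 (J(R) = -4 + 293 = 289)
-68292/J((91 - 108)*(112 - 103)) = -68292/289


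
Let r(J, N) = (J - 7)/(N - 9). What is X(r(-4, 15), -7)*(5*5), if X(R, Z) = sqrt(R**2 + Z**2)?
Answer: 25*sqrt(1885)/6 ≈ 180.90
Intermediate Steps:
r(J, N) = (-7 + J)/(-9 + N)
X(r(-4, 15), -7)*(5*5) = sqrt(((-7 - 4)/(-9 + 15))**2 + (-7)**2)*(5*5) = sqrt((-11/6)**2 + 49)*25 = sqrt(121/36 + 49)*25 = sqrt(1885/36)*25 = (sqrt(1885)/6)*25 = 25*sqrt(1885)/6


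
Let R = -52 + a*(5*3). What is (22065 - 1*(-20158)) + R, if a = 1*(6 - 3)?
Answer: 42216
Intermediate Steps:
a = 3 (a = 1*3 = 3)
R = -7 (R = -52 + 3*(5*3) = -52 + 3*15 = -52 + 45 = -7)
(22065 - 1*(-20158)) + R = (22065 - 1*(-20158)) - 7 = (22065 + 20158) - 7 = 42223 - 7 = 42216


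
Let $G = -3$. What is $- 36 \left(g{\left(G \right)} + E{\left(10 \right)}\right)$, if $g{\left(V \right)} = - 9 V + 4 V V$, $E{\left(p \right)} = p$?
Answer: $-2628$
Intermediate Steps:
$g{\left(V \right)} = - 9 V + 4 V^{2}$
$- 36 \left(g{\left(G \right)} + E{\left(10 \right)}\right) = - 36 \left(- 3 \left(-9 + 4 \left(-3\right)\right) + 10\right) = - 36 \left(- 3 \left(-9 - 12\right) + 10\right) = - 36 \left(\left(-3\right) \left(-21\right) + 10\right) = - 36 \left(63 + 10\right) = \left(-36\right) 73 = -2628$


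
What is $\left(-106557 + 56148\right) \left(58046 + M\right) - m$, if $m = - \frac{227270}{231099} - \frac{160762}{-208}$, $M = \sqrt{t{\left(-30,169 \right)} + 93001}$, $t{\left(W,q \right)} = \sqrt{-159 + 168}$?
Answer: $- \frac{70325349584089583}{24034296} - 100818 \sqrt{23251} \approx -2.9414 \cdot 10^{9}$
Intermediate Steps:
$t{\left(W,q \right)} = 3$ ($t{\left(W,q \right)} = \sqrt{9} = 3$)
$M = 2 \sqrt{23251}$ ($M = \sqrt{3 + 93001} = \sqrt{93004} = 2 \sqrt{23251} \approx 304.97$)
$m = \frac{18552332639}{24034296}$ ($m = \left(-227270\right) \frac{1}{231099} - - \frac{80381}{104} = - \frac{227270}{231099} + \frac{80381}{104} = \frac{18552332639}{24034296} \approx 771.91$)
$\left(-106557 + 56148\right) \left(58046 + M\right) - m = \left(-106557 + 56148\right) \left(58046 + 2 \sqrt{23251}\right) - \frac{18552332639}{24034296} = - 50409 \left(58046 + 2 \sqrt{23251}\right) - \frac{18552332639}{24034296} = \left(-2926040814 - 100818 \sqrt{23251}\right) - \frac{18552332639}{24034296} = - \frac{70325349584089583}{24034296} - 100818 \sqrt{23251}$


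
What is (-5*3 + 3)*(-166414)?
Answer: 1996968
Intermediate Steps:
(-5*3 + 3)*(-166414) = (-15 + 3)*(-166414) = -12*(-166414) = 1996968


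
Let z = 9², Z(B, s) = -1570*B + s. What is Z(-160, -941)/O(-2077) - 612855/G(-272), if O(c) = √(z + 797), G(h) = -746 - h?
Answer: 204285/158 + 250259*√878/878 ≈ 9738.8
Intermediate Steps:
Z(B, s) = s - 1570*B
z = 81
O(c) = √878 (O(c) = √(81 + 797) = √878)
Z(-160, -941)/O(-2077) - 612855/G(-272) = (-941 - 1570*(-160))/(√878) - 612855/(-746 - 1*(-272)) = (-941 + 251200)*(√878/878) - 612855/(-746 + 272) = 250259*(√878/878) - 612855/(-474) = 250259*√878/878 - 612855*(-1/474) = 250259*√878/878 + 204285/158 = 204285/158 + 250259*√878/878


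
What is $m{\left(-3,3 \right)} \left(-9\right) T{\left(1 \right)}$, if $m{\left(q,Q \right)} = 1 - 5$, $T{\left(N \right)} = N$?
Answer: $36$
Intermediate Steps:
$m{\left(q,Q \right)} = -4$
$m{\left(-3,3 \right)} \left(-9\right) T{\left(1 \right)} = \left(-4\right) \left(-9\right) 1 = 36 \cdot 1 = 36$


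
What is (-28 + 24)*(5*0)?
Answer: 0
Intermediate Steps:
(-28 + 24)*(5*0) = -4*0 = 0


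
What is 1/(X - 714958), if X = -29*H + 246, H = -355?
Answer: -1/704417 ≈ -1.4196e-6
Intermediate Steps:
X = 10541 (X = -29*(-355) + 246 = 10295 + 246 = 10541)
1/(X - 714958) = 1/(10541 - 714958) = 1/(-704417) = -1/704417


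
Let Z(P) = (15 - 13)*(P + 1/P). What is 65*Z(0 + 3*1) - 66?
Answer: 1102/3 ≈ 367.33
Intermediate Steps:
Z(P) = 2*P + 2/P (Z(P) = 2*(P + 1/P) = 2*P + 2/P)
65*Z(0 + 3*1) - 66 = 65*(2*(0 + 3*1) + 2/(0 + 3*1)) - 66 = 65*(2*(0 + 3) + 2/(0 + 3)) - 66 = 65*(2*3 + 2/3) - 66 = 65*(6 + 2*(1/3)) - 66 = 65*(6 + 2/3) - 66 = 65*(20/3) - 66 = 1300/3 - 66 = 1102/3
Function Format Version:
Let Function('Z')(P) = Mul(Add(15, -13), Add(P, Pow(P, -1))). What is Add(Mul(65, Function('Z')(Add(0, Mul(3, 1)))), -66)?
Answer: Rational(1102, 3) ≈ 367.33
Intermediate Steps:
Function('Z')(P) = Add(Mul(2, P), Mul(2, Pow(P, -1))) (Function('Z')(P) = Mul(2, Add(P, Pow(P, -1))) = Add(Mul(2, P), Mul(2, Pow(P, -1))))
Add(Mul(65, Function('Z')(Add(0, Mul(3, 1)))), -66) = Add(Mul(65, Add(Mul(2, Add(0, Mul(3, 1))), Mul(2, Pow(Add(0, Mul(3, 1)), -1)))), -66) = Add(Mul(65, Add(Mul(2, Add(0, 3)), Mul(2, Pow(Add(0, 3), -1)))), -66) = Add(Mul(65, Add(Mul(2, 3), Mul(2, Pow(3, -1)))), -66) = Add(Mul(65, Add(6, Mul(2, Rational(1, 3)))), -66) = Add(Mul(65, Add(6, Rational(2, 3))), -66) = Add(Mul(65, Rational(20, 3)), -66) = Add(Rational(1300, 3), -66) = Rational(1102, 3)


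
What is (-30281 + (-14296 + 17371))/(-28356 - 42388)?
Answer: 13603/35372 ≈ 0.38457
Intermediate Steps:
(-30281 + (-14296 + 17371))/(-28356 - 42388) = (-30281 + 3075)/(-70744) = -27206*(-1/70744) = 13603/35372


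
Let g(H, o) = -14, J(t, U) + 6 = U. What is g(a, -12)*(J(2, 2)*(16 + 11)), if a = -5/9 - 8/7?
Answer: 1512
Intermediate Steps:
J(t, U) = -6 + U
a = -107/63 (a = -5*⅑ - 8*⅐ = -5/9 - 8/7 = -107/63 ≈ -1.6984)
g(a, -12)*(J(2, 2)*(16 + 11)) = -14*(-6 + 2)*(16 + 11) = -(-56)*27 = -14*(-108) = 1512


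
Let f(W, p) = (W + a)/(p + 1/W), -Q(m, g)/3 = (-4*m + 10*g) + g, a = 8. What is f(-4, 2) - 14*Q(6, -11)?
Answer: -42614/7 ≈ -6087.7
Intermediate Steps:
Q(m, g) = -33*g + 12*m (Q(m, g) = -3*((-4*m + 10*g) + g) = -3*(-4*m + 11*g) = -33*g + 12*m)
f(W, p) = (8 + W)/(p + 1/W) (f(W, p) = (W + 8)/(p + 1/W) = (8 + W)/(p + 1/W))
f(-4, 2) - 14*Q(6, -11) = -4*(8 - 4)/(1 - 4*2) - 14*(-33*(-11) + 12*6) = -4*4/(1 - 8) - 14*(363 + 72) = -4*4/(-7) - 14*435 = -4*(-1/7)*4 - 6090 = 16/7 - 6090 = -42614/7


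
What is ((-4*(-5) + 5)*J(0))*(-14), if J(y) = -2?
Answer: 700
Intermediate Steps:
((-4*(-5) + 5)*J(0))*(-14) = ((-4*(-5) + 5)*(-2))*(-14) = ((20 + 5)*(-2))*(-14) = (25*(-2))*(-14) = -50*(-14) = 700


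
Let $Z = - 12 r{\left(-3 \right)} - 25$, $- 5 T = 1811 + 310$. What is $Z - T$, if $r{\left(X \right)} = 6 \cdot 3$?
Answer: $\frac{916}{5} \approx 183.2$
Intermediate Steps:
$T = - \frac{2121}{5}$ ($T = - \frac{1811 + 310}{5} = \left(- \frac{1}{5}\right) 2121 = - \frac{2121}{5} \approx -424.2$)
$r{\left(X \right)} = 18$
$Z = -241$ ($Z = \left(-12\right) 18 - 25 = -216 - 25 = -241$)
$Z - T = -241 - - \frac{2121}{5} = -241 + \frac{2121}{5} = \frac{916}{5}$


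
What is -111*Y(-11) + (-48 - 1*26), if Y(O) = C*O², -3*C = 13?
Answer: 58127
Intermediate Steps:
C = -13/3 (C = -⅓*13 = -13/3 ≈ -4.3333)
Y(O) = -13*O²/3
-111*Y(-11) + (-48 - 1*26) = -(-481)*(-11)² + (-48 - 1*26) = -(-481)*121 + (-48 - 26) = -111*(-1573/3) - 74 = 58201 - 74 = 58127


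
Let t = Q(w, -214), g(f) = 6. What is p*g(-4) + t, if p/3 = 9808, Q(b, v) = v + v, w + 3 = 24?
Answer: 176116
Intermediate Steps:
w = 21 (w = -3 + 24 = 21)
Q(b, v) = 2*v
p = 29424 (p = 3*9808 = 29424)
t = -428 (t = 2*(-214) = -428)
p*g(-4) + t = 29424*6 - 428 = 176544 - 428 = 176116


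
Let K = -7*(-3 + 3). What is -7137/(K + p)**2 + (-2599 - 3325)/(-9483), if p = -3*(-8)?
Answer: -7140883/606912 ≈ -11.766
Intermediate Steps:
K = 0 (K = -7*0 = 0)
p = 24
-7137/(K + p)**2 + (-2599 - 3325)/(-9483) = -7137/(0 + 24)**2 + (-2599 - 3325)/(-9483) = -7137/(24**2) - 5924*(-1/9483) = -7137/576 + 5924/9483 = -7137*1/576 + 5924/9483 = -793/64 + 5924/9483 = -7140883/606912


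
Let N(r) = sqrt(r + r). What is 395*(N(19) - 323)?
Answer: -127585 + 395*sqrt(38) ≈ -1.2515e+5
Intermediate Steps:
N(r) = sqrt(2)*sqrt(r) (N(r) = sqrt(2*r) = sqrt(2)*sqrt(r))
395*(N(19) - 323) = 395*(sqrt(2)*sqrt(19) - 323) = 395*(sqrt(38) - 323) = 395*(-323 + sqrt(38)) = -127585 + 395*sqrt(38)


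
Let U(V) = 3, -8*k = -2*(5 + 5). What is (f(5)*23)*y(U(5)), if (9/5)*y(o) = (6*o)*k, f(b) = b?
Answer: 2875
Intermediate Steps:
k = 5/2 (k = -(-1)*(5 + 5)/4 = -(-1)*10/4 = -⅛*(-20) = 5/2 ≈ 2.5000)
y(o) = 25*o/3 (y(o) = 5*((6*o)*(5/2))/9 = 5*(15*o)/9 = 25*o/3)
(f(5)*23)*y(U(5)) = (5*23)*((25/3)*3) = 115*25 = 2875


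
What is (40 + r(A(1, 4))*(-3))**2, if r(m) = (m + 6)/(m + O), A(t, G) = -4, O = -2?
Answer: 1681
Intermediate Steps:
r(m) = (6 + m)/(-2 + m) (r(m) = (m + 6)/(m - 2) = (6 + m)/(-2 + m))
(40 + r(A(1, 4))*(-3))**2 = (40 + ((6 - 4)/(-2 - 4))*(-3))**2 = (40 + (2/(-6))*(-3))**2 = (40 - 1/6*2*(-3))**2 = (40 - 1/3*(-3))**2 = (40 + 1)**2 = 41**2 = 1681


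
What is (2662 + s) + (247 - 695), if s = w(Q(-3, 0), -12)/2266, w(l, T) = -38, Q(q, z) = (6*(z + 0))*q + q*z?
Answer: 2508443/1133 ≈ 2214.0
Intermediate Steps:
Q(q, z) = 7*q*z (Q(q, z) = (6*z)*q + q*z = 6*q*z + q*z = 7*q*z)
s = -19/1133 (s = -38/2266 = -38*1/2266 = -19/1133 ≈ -0.016770)
(2662 + s) + (247 - 695) = (2662 - 19/1133) + (247 - 695) = 3016027/1133 - 448 = 2508443/1133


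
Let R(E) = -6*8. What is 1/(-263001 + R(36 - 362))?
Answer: -1/263049 ≈ -3.8016e-6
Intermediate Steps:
R(E) = -48
1/(-263001 + R(36 - 362)) = 1/(-263001 - 48) = 1/(-263049) = -1/263049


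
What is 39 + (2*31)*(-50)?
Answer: -3061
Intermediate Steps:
39 + (2*31)*(-50) = 39 + 62*(-50) = 39 - 3100 = -3061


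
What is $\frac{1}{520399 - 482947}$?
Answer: $\frac{1}{37452} \approx 2.6701 \cdot 10^{-5}$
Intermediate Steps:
$\frac{1}{520399 - 482947} = \frac{1}{37452}$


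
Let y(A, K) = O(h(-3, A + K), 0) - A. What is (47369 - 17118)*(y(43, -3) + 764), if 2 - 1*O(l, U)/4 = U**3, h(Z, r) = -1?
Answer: 22052979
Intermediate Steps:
O(l, U) = 8 - 4*U**3
y(A, K) = 8 - A (y(A, K) = (8 - 4*0**3) - A = (8 - 4*0) - A = (8 + 0) - A = 8 - A)
(47369 - 17118)*(y(43, -3) + 764) = (47369 - 17118)*((8 - 1*43) + 764) = 30251*((8 - 43) + 764) = 30251*(-35 + 764) = 30251*729 = 22052979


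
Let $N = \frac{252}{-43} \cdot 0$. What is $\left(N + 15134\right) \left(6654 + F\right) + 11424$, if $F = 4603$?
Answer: $170374862$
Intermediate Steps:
$N = 0$ ($N = 252 \left(- \frac{1}{43}\right) 0 = \left(- \frac{252}{43}\right) 0 = 0$)
$\left(N + 15134\right) \left(6654 + F\right) + 11424 = \left(0 + 15134\right) \left(6654 + 4603\right) + 11424 = 15134 \cdot 11257 + 11424 = 170363438 + 11424 = 170374862$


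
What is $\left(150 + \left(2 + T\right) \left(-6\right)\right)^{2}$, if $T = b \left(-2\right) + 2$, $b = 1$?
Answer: $19044$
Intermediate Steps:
$T = 0$ ($T = 1 \left(-2\right) + 2 = -2 + 2 = 0$)
$\left(150 + \left(2 + T\right) \left(-6\right)\right)^{2} = \left(150 + \left(2 + 0\right) \left(-6\right)\right)^{2} = \left(150 + 2 \left(-6\right)\right)^{2} = \left(150 - 12\right)^{2} = 138^{2} = 19044$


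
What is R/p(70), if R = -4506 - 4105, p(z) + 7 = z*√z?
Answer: 8611/(7 - 70*√70) ≈ -14.881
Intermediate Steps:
p(z) = -7 + z^(3/2) (p(z) = -7 + z*√z = -7 + z^(3/2))
R = -8611
R/p(70) = -8611/(-7 + 70^(3/2)) = -8611/(-7 + 70*√70)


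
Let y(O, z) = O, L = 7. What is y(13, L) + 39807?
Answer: 39820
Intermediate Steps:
y(13, L) + 39807 = 13 + 39807 = 39820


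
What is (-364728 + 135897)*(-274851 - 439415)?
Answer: 163446203046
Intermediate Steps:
(-364728 + 135897)*(-274851 - 439415) = -228831*(-714266) = 163446203046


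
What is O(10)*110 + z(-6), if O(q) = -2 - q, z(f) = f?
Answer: -1326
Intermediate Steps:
O(10)*110 + z(-6) = (-2 - 1*10)*110 - 6 = (-2 - 10)*110 - 6 = -12*110 - 6 = -1320 - 6 = -1326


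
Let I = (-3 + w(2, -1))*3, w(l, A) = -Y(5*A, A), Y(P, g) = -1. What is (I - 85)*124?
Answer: -11284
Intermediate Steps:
w(l, A) = 1 (w(l, A) = -1*(-1) = 1)
I = -6 (I = (-3 + 1)*3 = -2*3 = -6)
(I - 85)*124 = (-6 - 85)*124 = -91*124 = -11284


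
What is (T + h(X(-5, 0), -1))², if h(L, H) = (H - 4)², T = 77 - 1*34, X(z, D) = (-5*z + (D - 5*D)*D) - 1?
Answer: 4624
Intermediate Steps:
X(z, D) = -1 - 5*z - 4*D² (X(z, D) = (-5*z + (-4*D)*D) - 1 = (-5*z - 4*D²) - 1 = -1 - 5*z - 4*D²)
T = 43 (T = 77 - 34 = 43)
h(L, H) = (-4 + H)²
(T + h(X(-5, 0), -1))² = (43 + (-4 - 1)²)² = (43 + (-5)²)² = (43 + 25)² = 68² = 4624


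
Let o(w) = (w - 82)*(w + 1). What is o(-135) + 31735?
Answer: 60813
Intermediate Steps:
o(w) = (1 + w)*(-82 + w) (o(w) = (-82 + w)*(1 + w) = (1 + w)*(-82 + w))
o(-135) + 31735 = (-82 + (-135)² - 81*(-135)) + 31735 = (-82 + 18225 + 10935) + 31735 = 29078 + 31735 = 60813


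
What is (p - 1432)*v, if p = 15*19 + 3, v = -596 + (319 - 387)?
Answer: 759616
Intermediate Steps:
v = -664 (v = -596 - 68 = -664)
p = 288 (p = 285 + 3 = 288)
(p - 1432)*v = (288 - 1432)*(-664) = -1144*(-664) = 759616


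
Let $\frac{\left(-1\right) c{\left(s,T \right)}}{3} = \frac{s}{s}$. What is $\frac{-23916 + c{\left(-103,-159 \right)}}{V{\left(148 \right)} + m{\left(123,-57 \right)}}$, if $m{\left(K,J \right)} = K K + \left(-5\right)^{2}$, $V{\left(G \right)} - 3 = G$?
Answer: $- \frac{23919}{15305} \approx -1.5628$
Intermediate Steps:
$V{\left(G \right)} = 3 + G$
$m{\left(K,J \right)} = 25 + K^{2}$ ($m{\left(K,J \right)} = K^{2} + 25 = 25 + K^{2}$)
$c{\left(s,T \right)} = -3$ ($c{\left(s,T \right)} = - 3 \frac{s}{s} = \left(-3\right) 1 = -3$)
$\frac{-23916 + c{\left(-103,-159 \right)}}{V{\left(148 \right)} + m{\left(123,-57 \right)}} = \frac{-23916 - 3}{\left(3 + 148\right) + \left(25 + 123^{2}\right)} = - \frac{23919}{151 + \left(25 + 15129\right)} = - \frac{23919}{151 + 15154} = - \frac{23919}{15305}$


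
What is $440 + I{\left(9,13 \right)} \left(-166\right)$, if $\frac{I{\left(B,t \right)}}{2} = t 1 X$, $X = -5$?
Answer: $22020$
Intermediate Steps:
$I{\left(B,t \right)} = - 10 t$ ($I{\left(B,t \right)} = 2 t 1 \left(-5\right) = 2 t \left(-5\right) = 2 \left(- 5 t\right) = - 10 t$)
$440 + I{\left(9,13 \right)} \left(-166\right) = 440 + \left(-10\right) 13 \left(-166\right) = 440 - -21580 = 440 + 21580 = 22020$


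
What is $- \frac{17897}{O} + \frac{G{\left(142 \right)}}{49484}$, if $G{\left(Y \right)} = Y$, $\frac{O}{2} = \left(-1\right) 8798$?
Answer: $\frac{222028445}{217680116} \approx 1.02$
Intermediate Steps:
$O = -17596$ ($O = 2 \left(\left(-1\right) 8798\right) = 2 \left(-8798\right) = -17596$)
$- \frac{17897}{O} + \frac{G{\left(142 \right)}}{49484} = - \frac{17897}{-17596} + \frac{142}{49484} = \left(-17897\right) \left(- \frac{1}{17596}\right) + 142 \cdot \frac{1}{49484} = \frac{17897}{17596} + \frac{71}{24742} = \frac{222028445}{217680116}$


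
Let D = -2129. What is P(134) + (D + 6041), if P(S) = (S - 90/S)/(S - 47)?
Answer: 22811981/5829 ≈ 3913.5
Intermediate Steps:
P(S) = (S - 90/S)/(-47 + S)
P(134) + (D + 6041) = (-90 + 134²)/(134*(-47 + 134)) + (-2129 + 6041) = (1/134)*(-90 + 17956)/87 + 3912 = (1/134)*(1/87)*17866 + 3912 = 8933/5829 + 3912 = 22811981/5829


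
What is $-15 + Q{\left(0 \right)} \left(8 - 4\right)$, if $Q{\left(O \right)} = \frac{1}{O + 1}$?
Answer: $-11$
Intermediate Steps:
$Q{\left(O \right)} = \frac{1}{1 + O}$
$-15 + Q{\left(0 \right)} \left(8 - 4\right) = -15 + \frac{8 - 4}{1 + 0} = -15 + 1^{-1} \cdot 4 = -15 + 1 \cdot 4 = -15 + 4 = -11$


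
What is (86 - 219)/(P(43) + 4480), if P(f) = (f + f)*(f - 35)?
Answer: -7/272 ≈ -0.025735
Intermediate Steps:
P(f) = 2*f*(-35 + f) (P(f) = (2*f)*(-35 + f) = 2*f*(-35 + f))
(86 - 219)/(P(43) + 4480) = (86 - 219)/(2*43*(-35 + 43) + 4480) = -133/(2*43*8 + 4480) = -133/(688 + 4480) = -133/5168 = -133*1/5168 = -7/272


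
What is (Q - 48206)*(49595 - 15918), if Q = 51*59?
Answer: -1522099369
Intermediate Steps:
Q = 3009
(Q - 48206)*(49595 - 15918) = (3009 - 48206)*(49595 - 15918) = -45197*33677 = -1522099369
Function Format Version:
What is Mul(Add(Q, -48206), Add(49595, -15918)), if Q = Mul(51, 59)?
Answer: -1522099369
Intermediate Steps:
Q = 3009
Mul(Add(Q, -48206), Add(49595, -15918)) = Mul(Add(3009, -48206), Add(49595, -15918)) = Mul(-45197, 33677) = -1522099369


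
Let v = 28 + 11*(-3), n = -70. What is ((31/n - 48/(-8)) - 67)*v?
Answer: 4301/14 ≈ 307.21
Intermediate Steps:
v = -5 (v = 28 - 33 = -5)
((31/n - 48/(-8)) - 67)*v = ((31/(-70) - 48/(-8)) - 67)*(-5) = ((31*(-1/70) - 48*(-1/8)) - 67)*(-5) = ((-31/70 + 6) - 67)*(-5) = (389/70 - 67)*(-5) = -4301/70*(-5) = 4301/14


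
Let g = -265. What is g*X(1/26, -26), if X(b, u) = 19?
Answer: -5035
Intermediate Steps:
g*X(1/26, -26) = -265*19 = -5035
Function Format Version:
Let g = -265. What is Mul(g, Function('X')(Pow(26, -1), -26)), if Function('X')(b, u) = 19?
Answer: -5035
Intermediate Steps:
Mul(g, Function('X')(Pow(26, -1), -26)) = Mul(-265, 19) = -5035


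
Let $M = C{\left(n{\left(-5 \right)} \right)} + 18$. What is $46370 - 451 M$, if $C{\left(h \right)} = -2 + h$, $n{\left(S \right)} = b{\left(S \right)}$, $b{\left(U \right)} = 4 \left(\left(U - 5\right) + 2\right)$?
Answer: $53586$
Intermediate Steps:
$b{\left(U \right)} = -12 + 4 U$ ($b{\left(U \right)} = 4 \left(\left(-5 + U\right) + 2\right) = 4 \left(-3 + U\right) = -12 + 4 U$)
$n{\left(S \right)} = -12 + 4 S$
$M = -16$ ($M = \left(-2 + \left(-12 + 4 \left(-5\right)\right)\right) + 18 = \left(-2 - 32\right) + 18 = -34 + 18 = -16$)
$46370 - 451 M = 46370 - -7216 = 46370 + 7216 = 53586$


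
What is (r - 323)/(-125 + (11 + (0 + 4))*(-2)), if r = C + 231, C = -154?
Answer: 246/155 ≈ 1.5871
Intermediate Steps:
r = 77 (r = -154 + 231 = 77)
(r - 323)/(-125 + (11 + (0 + 4))*(-2)) = (77 - 323)/(-125 + (11 + (0 + 4))*(-2)) = -246/(-125 + (11 + 4)*(-2)) = -246/(-125 + 15*(-2)) = -246/(-125 - 30) = -246/(-155) = -246*(-1/155) = 246/155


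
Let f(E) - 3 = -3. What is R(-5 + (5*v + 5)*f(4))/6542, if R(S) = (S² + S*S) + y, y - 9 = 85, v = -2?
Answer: 72/3271 ≈ 0.022012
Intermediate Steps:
f(E) = 0 (f(E) = 3 - 3 = 0)
y = 94 (y = 9 + 85 = 94)
R(S) = 94 + 2*S² (R(S) = (S² + S*S) + 94 = (S² + S²) + 94 = 2*S² + 94 = 94 + 2*S²)
R(-5 + (5*v + 5)*f(4))/6542 = (94 + 2*(-5 + (5*(-2) + 5)*0)²)/6542 = (94 + 2*(-5 + (-10 + 5)*0)²)*(1/6542) = (94 + 2*(-5 - 5*0)²)*(1/6542) = (94 + 2*(-5 + 0)²)*(1/6542) = (94 + 2*(-5)²)*(1/6542) = (94 + 2*25)*(1/6542) = (94 + 50)*(1/6542) = 144*(1/6542) = 72/3271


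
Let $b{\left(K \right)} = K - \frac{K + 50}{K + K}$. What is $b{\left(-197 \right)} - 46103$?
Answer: $- \frac{18242347}{394} \approx -46300.0$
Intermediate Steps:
$b{\left(K \right)} = K - \frac{50 + K}{2 K}$
$b{\left(-197 \right)} - 46103 = \left(- \frac{1}{2} - 197 - \frac{25}{-197}\right) - 46103 = \left(- \frac{1}{2} - 197 - - \frac{25}{197}\right) - 46103 = \left(- \frac{1}{2} - 197 + \frac{25}{197}\right) - 46103 = - \frac{77765}{394} - 46103 = - \frac{18242347}{394}$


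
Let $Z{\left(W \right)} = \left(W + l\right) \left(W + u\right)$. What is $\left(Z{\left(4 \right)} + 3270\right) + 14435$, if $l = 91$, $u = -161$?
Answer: $2790$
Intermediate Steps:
$Z{\left(W \right)} = \left(-161 + W\right) \left(91 + W\right)$ ($Z{\left(W \right)} = \left(W + 91\right) \left(W - 161\right) = \left(91 + W\right) \left(-161 + W\right) = \left(-161 + W\right) \left(91 + W\right)$)
$\left(Z{\left(4 \right)} + 3270\right) + 14435 = \left(\left(-14651 + 4^{2} - 280\right) + 3270\right) + 14435 = \left(\left(-14651 + 16 - 280\right) + 3270\right) + 14435 = \left(-14915 + 3270\right) + 14435 = -11645 + 14435 = 2790$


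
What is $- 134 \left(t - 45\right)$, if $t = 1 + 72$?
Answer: $-3752$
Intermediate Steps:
$t = 73$
$- 134 \left(t - 45\right) = - 134 \left(73 - 45\right) = \left(-134\right) 28 = -3752$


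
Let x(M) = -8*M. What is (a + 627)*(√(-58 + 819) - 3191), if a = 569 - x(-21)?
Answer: -3280348 + 1028*√761 ≈ -3.2520e+6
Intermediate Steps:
a = 401 (a = 569 - (-8)*(-21) = 569 - 1*168 = 569 - 168 = 401)
(a + 627)*(√(-58 + 819) - 3191) = (401 + 627)*(√(-58 + 819) - 3191) = 1028*(√761 - 3191) = 1028*(-3191 + √761) = -3280348 + 1028*√761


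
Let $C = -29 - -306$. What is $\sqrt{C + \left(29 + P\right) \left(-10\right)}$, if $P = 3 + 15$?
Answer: $i \sqrt{193} \approx 13.892 i$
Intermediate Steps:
$P = 18$
$C = 277$ ($C = -29 + 306 = 277$)
$\sqrt{C + \left(29 + P\right) \left(-10\right)} = \sqrt{277 + \left(29 + 18\right) \left(-10\right)} = \sqrt{277 + 47 \left(-10\right)} = \sqrt{277 - 470} = \sqrt{-193} = i \sqrt{193}$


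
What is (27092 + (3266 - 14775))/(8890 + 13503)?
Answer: 15583/22393 ≈ 0.69589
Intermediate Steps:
(27092 + (3266 - 14775))/(8890 + 13503) = (27092 - 11509)/22393 = 15583*(1/22393) = 15583/22393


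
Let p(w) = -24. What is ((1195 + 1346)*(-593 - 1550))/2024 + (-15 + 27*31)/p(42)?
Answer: -501335/184 ≈ -2724.6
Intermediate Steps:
((1195 + 1346)*(-593 - 1550))/2024 + (-15 + 27*31)/p(42) = ((1195 + 1346)*(-593 - 1550))/2024 + (-15 + 27*31)/(-24) = (2541*(-2143))*(1/2024) + (-15 + 837)*(-1/24) = -5445363*1/2024 + 822*(-1/24) = -495033/184 - 137/4 = -501335/184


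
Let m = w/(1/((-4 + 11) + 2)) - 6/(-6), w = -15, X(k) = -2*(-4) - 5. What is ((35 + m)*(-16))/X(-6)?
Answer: 528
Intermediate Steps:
X(k) = 3 (X(k) = 8 - 5 = 3)
m = -134 (m = -15/(1/((-4 + 11) + 2)) - 6/(-6) = -15/(1/(7 + 2)) - 6*(-1/6) = -15/(1/9) + 1 = -15/1/9 + 1 = -15*9 + 1 = -135 + 1 = -134)
((35 + m)*(-16))/X(-6) = ((35 - 134)*(-16))/3 = -99*(-16)*(1/3) = 1584*(1/3) = 528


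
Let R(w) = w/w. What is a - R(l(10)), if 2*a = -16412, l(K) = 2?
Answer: -8207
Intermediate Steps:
R(w) = 1
a = -8206 (a = (1/2)*(-16412) = -8206)
a - R(l(10)) = -8206 - 1*1 = -8206 - 1 = -8207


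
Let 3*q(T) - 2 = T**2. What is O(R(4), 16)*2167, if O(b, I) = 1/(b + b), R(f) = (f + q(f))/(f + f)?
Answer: 4334/5 ≈ 866.80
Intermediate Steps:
q(T) = 2/3 + T**2/3
R(f) = (2/3 + f + f**2/3)/(2*f) (R(f) = (f + (2/3 + f**2/3))/(f + f) = (2/3 + f + f**2/3)/((2*f)) = (2/3 + f + f**2/3)*(1/(2*f)) = (2/3 + f + f**2/3)/(2*f))
O(b, I) = 1/(2*b)
O(R(4), 16)*2167 = (1/(2*(((1/6)*(2 + 4**2 + 3*4)/4))))*2167 = (1/(2*(((1/6)*(1/4)*(2 + 16 + 12)))))*2167 = (1/(2*(((1/6)*(1/4)*30))))*2167 = (1/(2*(5/4)))*2167 = ((1/2)*(4/5))*2167 = (2/5)*2167 = 4334/5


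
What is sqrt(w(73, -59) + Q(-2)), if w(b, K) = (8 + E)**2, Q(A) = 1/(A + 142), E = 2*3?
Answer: 3*sqrt(106715)/70 ≈ 14.000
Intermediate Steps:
E = 6
Q(A) = 1/(142 + A)
w(b, K) = 196 (w(b, K) = (8 + 6)**2 = 14**2 = 196)
sqrt(w(73, -59) + Q(-2)) = sqrt(196 + 1/(142 - 2)) = sqrt(196 + 1/140) = sqrt(27441/140) = 3*sqrt(106715)/70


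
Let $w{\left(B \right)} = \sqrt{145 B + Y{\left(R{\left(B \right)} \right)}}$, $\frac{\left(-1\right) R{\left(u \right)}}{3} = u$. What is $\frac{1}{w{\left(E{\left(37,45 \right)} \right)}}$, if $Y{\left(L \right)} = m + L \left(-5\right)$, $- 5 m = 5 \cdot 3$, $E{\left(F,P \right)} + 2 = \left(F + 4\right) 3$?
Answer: $\frac{\sqrt{19357}}{19357} \approx 0.0071876$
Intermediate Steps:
$E{\left(F,P \right)} = 10 + 3 F$ ($E{\left(F,P \right)} = -2 + \left(F + 4\right) 3 = -2 + \left(4 + F\right) 3 = -2 + \left(12 + 3 F\right) = 10 + 3 F$)
$m = -3$ ($m = - \frac{5 \cdot 3}{5} = \left(- \frac{1}{5}\right) 15 = -3$)
$R{\left(u \right)} = - 3 u$
$Y{\left(L \right)} = -3 - 5 L$ ($Y{\left(L \right)} = -3 + L \left(-5\right) = -3 - 5 L$)
$w{\left(B \right)} = \sqrt{-3 + 160 B}$ ($w{\left(B \right)} = \sqrt{145 B - \left(3 + 5 \left(- 3 B\right)\right)} = \sqrt{145 B + \left(-3 + 15 B\right)} = \sqrt{-3 + 160 B}$)
$\frac{1}{w{\left(E{\left(37,45 \right)} \right)}} = \frac{1}{\sqrt{-3 + 160 \left(10 + 3 \cdot 37\right)}} = \frac{1}{\sqrt{-3 + 160 \left(10 + 111\right)}} = \frac{1}{\sqrt{-3 + 160 \cdot 121}} = \frac{1}{\sqrt{-3 + 19360}} = \frac{1}{\sqrt{19357}} = \frac{\sqrt{19357}}{19357}$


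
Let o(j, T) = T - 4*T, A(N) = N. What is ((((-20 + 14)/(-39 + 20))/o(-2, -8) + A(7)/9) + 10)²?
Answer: 54479161/467856 ≈ 116.44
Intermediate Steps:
o(j, T) = -3*T
((((-20 + 14)/(-39 + 20))/o(-2, -8) + A(7)/9) + 10)² = ((((-20 + 14)/(-39 + 20))/((-3*(-8))) + 7/9) + 10)² = ((-6/(-19)/24 + 7*(⅑)) + 10)² = ((-6*(-1/19)*(1/24) + 7/9) + 10)² = (((6/19)*(1/24) + 7/9) + 10)² = ((1/76 + 7/9) + 10)² = (541/684 + 10)² = (7381/684)² = 54479161/467856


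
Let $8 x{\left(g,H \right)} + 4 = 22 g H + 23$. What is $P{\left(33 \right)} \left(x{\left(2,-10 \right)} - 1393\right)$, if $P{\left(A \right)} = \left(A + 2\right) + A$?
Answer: $- \frac{196605}{2} \approx -98303.0$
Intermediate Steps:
$x{\left(g,H \right)} = \frac{19}{8} + \frac{11 H g}{4}$ ($x{\left(g,H \right)} = - \frac{1}{2} + \frac{22 g H + 23}{8} = - \frac{1}{2} + \frac{22 H g + 23}{8} = - \frac{1}{2} + \frac{23 + 22 H g}{8} = - \frac{1}{2} + \left(\frac{23}{8} + \frac{11 H g}{4}\right) = \frac{19}{8} + \frac{11 H g}{4}$)
$P{\left(A \right)} = 2 + 2 A$ ($P{\left(A \right)} = \left(2 + A\right) + A = 2 + 2 A$)
$P{\left(33 \right)} \left(x{\left(2,-10 \right)} - 1393\right) = \left(2 + 2 \cdot 33\right) \left(\left(\frac{19}{8} + \frac{11}{4} \left(-10\right) 2\right) - 1393\right) = \left(2 + 66\right) \left(\left(\frac{19}{8} - 55\right) - 1393\right) = 68 \left(- \frac{421}{8} - 1393\right) = 68 \left(- \frac{11565}{8}\right) = - \frac{196605}{2}$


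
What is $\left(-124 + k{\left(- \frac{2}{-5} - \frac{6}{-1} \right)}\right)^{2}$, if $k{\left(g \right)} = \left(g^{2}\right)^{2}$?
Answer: $\frac{942988597776}{390625} \approx 2.4141 \cdot 10^{6}$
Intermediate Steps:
$k{\left(g \right)} = g^{4}$
$\left(-124 + k{\left(- \frac{2}{-5} - \frac{6}{-1} \right)}\right)^{2} = \left(-124 + \left(- \frac{2}{-5} - \frac{6}{-1}\right)^{4}\right)^{2} = \left(-124 + \left(\left(-2\right) \left(- \frac{1}{5}\right) - -6\right)^{4}\right)^{2} = \left(-124 + \left(\frac{2}{5} + 6\right)^{4}\right)^{2} = \left(-124 + \left(\frac{32}{5}\right)^{4}\right)^{2} = \left(-124 + \frac{1048576}{625}\right)^{2} = \left(\frac{971076}{625}\right)^{2} = \frac{942988597776}{390625}$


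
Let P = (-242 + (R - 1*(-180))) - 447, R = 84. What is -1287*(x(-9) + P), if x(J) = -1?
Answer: 548262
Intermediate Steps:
P = -425 (P = (-242 + (84 - 1*(-180))) - 447 = (-242 + (84 + 180)) - 447 = (-242 + 264) - 447 = 22 - 447 = -425)
-1287*(x(-9) + P) = -1287*(-1 - 425) = -1287*(-426) = 548262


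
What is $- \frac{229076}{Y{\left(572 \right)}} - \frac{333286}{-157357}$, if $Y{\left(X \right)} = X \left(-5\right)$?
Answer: $\frac{9249977523}{112510255} \approx 82.214$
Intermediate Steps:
$Y{\left(X \right)} = - 5 X$
$- \frac{229076}{Y{\left(572 \right)}} - \frac{333286}{-157357} = - \frac{229076}{\left(-5\right) 572} - \frac{333286}{-157357} = - \frac{229076}{-2860} - - \frac{333286}{157357} = \left(-229076\right) \left(- \frac{1}{2860}\right) + \frac{333286}{157357} = \frac{57269}{715} + \frac{333286}{157357} = \frac{9249977523}{112510255}$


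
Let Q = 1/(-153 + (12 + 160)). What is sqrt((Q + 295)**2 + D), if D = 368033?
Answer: sqrt(164287149)/19 ≈ 674.60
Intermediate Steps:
Q = 1/19 (Q = 1/(-153 + 172) = 1/19 ≈ 0.052632)
sqrt((Q + 295)**2 + D) = sqrt((1/19 + 295)**2 + 368033) = sqrt((5606/19)**2 + 368033) = sqrt(31427236/361 + 368033) = sqrt(164287149/361) = sqrt(164287149)/19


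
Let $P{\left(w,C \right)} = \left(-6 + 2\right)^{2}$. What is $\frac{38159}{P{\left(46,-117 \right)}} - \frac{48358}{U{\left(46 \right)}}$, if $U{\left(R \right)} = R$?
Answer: $\frac{490793}{368} \approx 1333.7$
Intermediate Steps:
$P{\left(w,C \right)} = 16$ ($P{\left(w,C \right)} = \left(-4\right)^{2} = 16$)
$\frac{38159}{P{\left(46,-117 \right)}} - \frac{48358}{U{\left(46 \right)}} = \frac{38159}{16} - \frac{48358}{46} = 38159 \cdot \frac{1}{16} - \frac{24179}{23} = \frac{38159}{16} - \frac{24179}{23} = \frac{490793}{368}$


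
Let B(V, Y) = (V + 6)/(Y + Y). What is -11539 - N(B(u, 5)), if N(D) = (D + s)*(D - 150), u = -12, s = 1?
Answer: -286969/25 ≈ -11479.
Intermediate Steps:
B(V, Y) = (6 + V)/(2*Y) (B(V, Y) = (6 + V)/((2*Y)) = (6 + V)*(1/(2*Y)) = (6 + V)/(2*Y))
N(D) = (1 + D)*(-150 + D) (N(D) = (D + 1)*(D - 150) = (1 + D)*(-150 + D))
-11539 - N(B(u, 5)) = -11539 - (-150 + ((½)*(6 - 12)/5)² - 149*(6 - 12)/(2*5)) = -11539 - (-150 + ((½)*(⅕)*(-6))² - 149*(-6)/(2*5)) = -11539 - (-150 + (-⅗)² - 149*(-⅗)) = -11539 - (-150 + 9/25 + 447/5) = -11539 - 1*(-1506/25) = -11539 + 1506/25 = -286969/25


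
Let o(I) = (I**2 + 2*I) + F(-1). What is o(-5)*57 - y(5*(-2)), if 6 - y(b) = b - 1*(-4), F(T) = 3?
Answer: 1014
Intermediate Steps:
y(b) = 2 - b (y(b) = 6 - (b - 1*(-4)) = 6 - (b + 4) = 6 - (4 + b) = 6 + (-4 - b) = 2 - b)
o(I) = 3 + I**2 + 2*I (o(I) = (I**2 + 2*I) + 3 = 3 + I**2 + 2*I)
o(-5)*57 - y(5*(-2)) = (3 + (-5)**2 + 2*(-5))*57 - (2 - 5*(-2)) = (3 + 25 - 10)*57 - (2 - 1*(-10)) = 18*57 - (2 + 10) = 1026 - 1*12 = 1026 - 12 = 1014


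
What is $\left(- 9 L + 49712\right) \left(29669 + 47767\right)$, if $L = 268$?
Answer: $3662722800$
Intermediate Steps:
$\left(- 9 L + 49712\right) \left(29669 + 47767\right) = \left(\left(-9\right) 268 + 49712\right) \left(29669 + 47767\right) = \left(-2412 + 49712\right) 77436 = 47300 \cdot 77436 = 3662722800$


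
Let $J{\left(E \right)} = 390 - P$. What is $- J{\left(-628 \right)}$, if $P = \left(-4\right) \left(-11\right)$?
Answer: $-346$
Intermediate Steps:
$P = 44$
$J{\left(E \right)} = 346$ ($J{\left(E \right)} = 390 - 44 = 346$)
$- J{\left(-628 \right)} = \left(-1\right) 346 = -346$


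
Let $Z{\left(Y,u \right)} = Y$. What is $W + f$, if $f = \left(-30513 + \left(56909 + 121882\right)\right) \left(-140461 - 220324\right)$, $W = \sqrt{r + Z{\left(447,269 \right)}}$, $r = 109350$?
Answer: $-53496478230 + \sqrt{109797} \approx -5.3497 \cdot 10^{10}$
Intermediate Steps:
$W = \sqrt{109797}$ ($W = \sqrt{109350 + 447} = \sqrt{109797} \approx 331.36$)
$f = -53496478230$ ($f = \left(-30513 + 178791\right) \left(-360785\right) = 148278 \left(-360785\right) = -53496478230$)
$W + f = \sqrt{109797} - 53496478230 = -53496478230 + \sqrt{109797}$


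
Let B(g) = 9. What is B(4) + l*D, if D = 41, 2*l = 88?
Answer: 1813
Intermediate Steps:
l = 44 (l = (½)*88 = 44)
B(4) + l*D = 9 + 44*41 = 9 + 1804 = 1813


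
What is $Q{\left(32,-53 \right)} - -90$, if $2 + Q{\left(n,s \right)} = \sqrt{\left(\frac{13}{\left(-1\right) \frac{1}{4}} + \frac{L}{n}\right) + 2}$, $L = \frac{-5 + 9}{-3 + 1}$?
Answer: $88 + \frac{3 i \sqrt{89}}{4} \approx 88.0 + 7.0755 i$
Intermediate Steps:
$L = -2$ ($L = \frac{4}{-2} = 4 \left(- \frac{1}{2}\right) = -2$)
$Q{\left(n,s \right)} = -2 + \sqrt{-50 - \frac{2}{n}}$ ($Q{\left(n,s \right)} = -2 + \sqrt{\left(\frac{13}{\left(-1\right) \frac{1}{4}} - \frac{2}{n}\right) + 2} = -2 + \sqrt{\left(\frac{13}{- \frac{1}{4}} - \frac{2}{n}\right) + 2} = -2 + \sqrt{\left(13 \left(-4\right) - \frac{2}{n}\right) + 2} = -2 + \sqrt{\left(-52 - \frac{2}{n}\right) + 2} = -2 + \sqrt{-50 - \frac{2}{n}}$)
$Q{\left(32,-53 \right)} - -90 = \left(-2 + \sqrt{-50 - \frac{2}{32}}\right) - -90 = \left(-2 + \sqrt{-50 - \frac{1}{16}}\right) + 90 = \left(-2 + \sqrt{- \frac{801}{16}}\right) + 90 = \left(-2 + \frac{3 i \sqrt{89}}{4}\right) + 90 = 88 + \frac{3 i \sqrt{89}}{4}$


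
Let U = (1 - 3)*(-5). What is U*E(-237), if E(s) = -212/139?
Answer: -2120/139 ≈ -15.252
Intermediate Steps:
U = 10 (U = -2*(-5) = 10)
E(s) = -212/139 (E(s) = -212*1/139 = -212/139)
U*E(-237) = 10*(-212/139) = -2120/139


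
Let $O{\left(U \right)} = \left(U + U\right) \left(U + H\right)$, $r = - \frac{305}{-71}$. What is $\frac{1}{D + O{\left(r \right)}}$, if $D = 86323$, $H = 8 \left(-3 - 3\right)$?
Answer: $\frac{5041}{433261413} \approx 1.1635 \cdot 10^{-5}$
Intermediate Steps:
$r = \frac{305}{71}$ ($r = \left(-305\right) \left(- \frac{1}{71}\right) = \frac{305}{71} \approx 4.2958$)
$H = -48$ ($H = 8 \left(-6\right) = -48$)
$O{\left(U \right)} = 2 U \left(-48 + U\right)$ ($O{\left(U \right)} = \left(U + U\right) \left(U - 48\right) = 2 U \left(-48 + U\right)$)
$\frac{1}{D + O{\left(r \right)}} = \frac{1}{86323 + 2 \cdot \frac{305}{71} \left(-48 + \frac{305}{71}\right)} = \frac{1}{86323 + 2 \cdot \frac{305}{71} \left(- \frac{3103}{71}\right)} = \frac{1}{86323 - \frac{1892830}{5041}} = \frac{1}{\frac{433261413}{5041}} = \frac{5041}{433261413}$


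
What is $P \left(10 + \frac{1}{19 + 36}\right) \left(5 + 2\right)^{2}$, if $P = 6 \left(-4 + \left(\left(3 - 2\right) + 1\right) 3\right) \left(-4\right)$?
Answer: $- \frac{1295952}{55} \approx -23563.0$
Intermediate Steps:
$P = -48$ ($P = 6 \left(-4 + \left(1 + 1\right) 3\right) \left(-4\right) = 6 \left(-4 + 2 \cdot 3\right) \left(-4\right) = 6 \left(-4 + 6\right) \left(-4\right) = 6 \cdot 2 \left(-4\right) = 12 \left(-4\right) = -48$)
$P \left(10 + \frac{1}{19 + 36}\right) \left(5 + 2\right)^{2} = - 48 \left(10 + \frac{1}{19 + 36}\right) \left(5 + 2\right)^{2} = - 48 \left(10 + \frac{1}{55}\right) 7^{2} = - 48 \left(10 + \frac{1}{55}\right) 49 = - 48 \cdot \frac{551}{55} \cdot 49 = \left(-48\right) \frac{26999}{55} = - \frac{1295952}{55}$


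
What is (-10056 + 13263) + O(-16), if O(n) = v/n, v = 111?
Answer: 51201/16 ≈ 3200.1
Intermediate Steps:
O(n) = 111/n
(-10056 + 13263) + O(-16) = (-10056 + 13263) + 111/(-16) = 3207 + 111*(-1/16) = 3207 - 111/16 = 51201/16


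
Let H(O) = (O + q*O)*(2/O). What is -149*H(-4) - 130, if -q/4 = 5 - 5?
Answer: -428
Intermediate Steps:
q = 0 (q = -4*(5 - 5) = -4*0 = 0)
H(O) = 2 (H(O) = (O + 0*O)*(2/O) = (O + 0)*(2/O) = O*(2/O) = 2)
-149*H(-4) - 130 = -149*2 - 130 = -298 - 130 = -428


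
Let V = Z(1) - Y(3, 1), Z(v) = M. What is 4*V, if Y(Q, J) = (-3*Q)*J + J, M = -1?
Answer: 28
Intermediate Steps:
Z(v) = -1
Y(Q, J) = J - 3*J*Q (Y(Q, J) = -3*J*Q + J = J - 3*J*Q)
V = 7 (V = -1 - (1 - 3*3) = -1 - (1 - 9) = -1 - (-8) = -1 - 1*(-8) = -1 + 8 = 7)
4*V = 4*7 = 28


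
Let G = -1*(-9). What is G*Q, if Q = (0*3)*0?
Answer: 0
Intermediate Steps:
Q = 0 (Q = 0*0 = 0)
G = 9
G*Q = 9*0 = 0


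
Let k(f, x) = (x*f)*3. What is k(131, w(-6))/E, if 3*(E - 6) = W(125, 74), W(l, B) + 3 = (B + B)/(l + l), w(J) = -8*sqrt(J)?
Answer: -1179000*I*sqrt(6)/1949 ≈ -1481.8*I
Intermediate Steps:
W(l, B) = -3 + B/l (W(l, B) = -3 + (B + B)/(l + l) = -3 + (2*B)/((2*l)) = -3 + (2*B)*(1/(2*l)) = -3 + B/l)
k(f, x) = 3*f*x (k(f, x) = (f*x)*3 = 3*f*x)
E = 1949/375 (E = 6 + (-3 + 74/125)/3 = 6 + (1/3)*(-301/125) = 6 - 301/375 = 1949/375 ≈ 5.1973)
k(131, w(-6))/E = (3*131*(-8*I*sqrt(6)))/(1949/375) = (3*131*(-8*I*sqrt(6)))*(375/1949) = -3144*I*sqrt(6)*(375/1949) = -1179000*I*sqrt(6)/1949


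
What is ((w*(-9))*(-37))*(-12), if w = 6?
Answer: -23976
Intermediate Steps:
((w*(-9))*(-37))*(-12) = ((6*(-9))*(-37))*(-12) = -54*(-37)*(-12) = 1998*(-12) = -23976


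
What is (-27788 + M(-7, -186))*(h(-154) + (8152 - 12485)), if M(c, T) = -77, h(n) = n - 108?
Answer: 128039675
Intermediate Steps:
h(n) = -108 + n
(-27788 + M(-7, -186))*(h(-154) + (8152 - 12485)) = (-27788 - 77)*((-108 - 154) + (8152 - 12485)) = -27865*(-262 - 4333) = -27865*(-4595) = 128039675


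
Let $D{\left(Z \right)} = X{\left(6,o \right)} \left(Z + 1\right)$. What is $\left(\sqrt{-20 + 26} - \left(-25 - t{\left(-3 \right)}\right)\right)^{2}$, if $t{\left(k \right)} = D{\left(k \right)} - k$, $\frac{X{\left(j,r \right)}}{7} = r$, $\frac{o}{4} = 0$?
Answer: $\left(28 + \sqrt{6}\right)^{2} \approx 927.17$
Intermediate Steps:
$o = 0$ ($o = 4 \cdot 0 = 0$)
$X{\left(j,r \right)} = 7 r$
$D{\left(Z \right)} = 0$ ($D{\left(Z \right)} = 7 \cdot 0 \left(Z + 1\right) = 0 \left(1 + Z\right) = 0$)
$t{\left(k \right)} = - k$ ($t{\left(k \right)} = 0 - k = - k$)
$\left(\sqrt{-20 + 26} - \left(-25 - t{\left(-3 \right)}\right)\right)^{2} = \left(\sqrt{-20 + 26} + \left(\left(38 - -3\right) - 13\right)\right)^{2} = \left(\sqrt{6} + \left(\left(38 + 3\right) - 13\right)\right)^{2} = \left(\sqrt{6} + \left(41 - 13\right)\right)^{2} = \left(\sqrt{6} + 28\right)^{2} = \left(28 + \sqrt{6}\right)^{2}$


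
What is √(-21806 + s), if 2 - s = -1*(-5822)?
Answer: I*√27626 ≈ 166.21*I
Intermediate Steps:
s = -5820 (s = 2 - (-1)*(-5822) = 2 - 1*5822 = 2 - 5822 = -5820)
√(-21806 + s) = √(-21806 - 5820) = √(-27626) = I*√27626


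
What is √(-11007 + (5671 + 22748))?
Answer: 2*√4353 ≈ 131.95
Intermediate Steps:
√(-11007 + (5671 + 22748)) = √(-11007 + 28419) = √17412 = 2*√4353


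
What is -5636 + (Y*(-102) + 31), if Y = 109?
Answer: -16723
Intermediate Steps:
-5636 + (Y*(-102) + 31) = -5636 + (109*(-102) + 31) = -5636 + (-11118 + 31) = -5636 - 11087 = -16723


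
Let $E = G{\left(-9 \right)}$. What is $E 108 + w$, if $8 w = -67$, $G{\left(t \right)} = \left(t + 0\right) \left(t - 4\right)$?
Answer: $\frac{101021}{8} \approx 12628.0$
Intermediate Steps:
$G{\left(t \right)} = t \left(-4 + t\right)$
$E = 117$ ($E = - 9 \left(-4 - 9\right) = \left(-9\right) \left(-13\right) = 117$)
$w = - \frac{67}{8}$ ($w = \frac{1}{8} \left(-67\right) = - \frac{67}{8} \approx -8.375$)
$E 108 + w = 117 \cdot 108 - \frac{67}{8} = 12636 - \frac{67}{8} = \frac{101021}{8}$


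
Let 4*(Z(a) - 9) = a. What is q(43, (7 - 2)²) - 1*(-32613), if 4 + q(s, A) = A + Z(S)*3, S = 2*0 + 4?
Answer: 32664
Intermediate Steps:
S = 4 (S = 0 + 4 = 4)
Z(a) = 9 + a/4
q(s, A) = 26 + A (q(s, A) = -4 + (A + (9 + (¼)*4)*3) = -4 + (A + (9 + 1)*3) = -4 + (A + 10*3) = -4 + (A + 30) = -4 + (30 + A) = 26 + A)
q(43, (7 - 2)²) - 1*(-32613) = (26 + (7 - 2)²) - 1*(-32613) = (26 + 5²) + 32613 = (26 + 25) + 32613 = 51 + 32613 = 32664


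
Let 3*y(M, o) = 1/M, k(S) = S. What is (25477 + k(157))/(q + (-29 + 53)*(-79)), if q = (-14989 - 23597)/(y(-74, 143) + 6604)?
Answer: -18790837079/1394133522 ≈ -13.479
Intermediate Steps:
y(M, o) = 1/(3*M)
q = -8566092/1466087 (q = (-14989 - 23597)/((⅓)/(-74) + 6604) = -38586/((⅓)*(-1/74) + 6604) = -38586/(-1/222 + 6604) = -38586/1466087/222 = -38586*222/1466087 = -8566092/1466087 ≈ -5.8428)
(25477 + k(157))/(q + (-29 + 53)*(-79)) = (25477 + 157)/(-8566092/1466087 + (-29 + 53)*(-79)) = 25634/(-8566092/1466087 + 24*(-79)) = 25634/(-8566092/1466087 - 1896) = 25634/(-2788267044/1466087) = 25634*(-1466087/2788267044) = -18790837079/1394133522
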